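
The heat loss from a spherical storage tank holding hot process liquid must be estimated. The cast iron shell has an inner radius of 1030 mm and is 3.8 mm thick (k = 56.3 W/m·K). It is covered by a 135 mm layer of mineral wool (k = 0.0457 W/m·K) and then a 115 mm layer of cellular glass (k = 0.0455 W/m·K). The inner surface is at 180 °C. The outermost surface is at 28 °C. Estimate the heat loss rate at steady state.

Q ≈ 463 W

Radial (spherical) resistances in series:
R_cast iron shell = (1/1.03 − 1/1.0338)/(4π×56.3) = 5.044×10^-6 K/W
R_mineral wool = (1/1.0338 − 1/1.1688)/(4π×0.0457) = 0.1945 K/W
R_cellular glass = (1/1.1688 − 1/1.2838)/(4π×0.0455) = 0.134 K/W
R_total = 0.3286 K/W
Q = ΔT/R_total = 152/0.3286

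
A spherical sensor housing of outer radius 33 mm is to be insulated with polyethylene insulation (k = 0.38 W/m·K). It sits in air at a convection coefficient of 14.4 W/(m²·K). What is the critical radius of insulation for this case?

r_cr ≈ 52.8 mm

For a sphere r_cr = 2k/h = 2×0.38/14.4
r_cr = 52.8 mm; since the bare radius (33 mm) is below r_cr, adding a thin layer of insulation will *increase* heat loss.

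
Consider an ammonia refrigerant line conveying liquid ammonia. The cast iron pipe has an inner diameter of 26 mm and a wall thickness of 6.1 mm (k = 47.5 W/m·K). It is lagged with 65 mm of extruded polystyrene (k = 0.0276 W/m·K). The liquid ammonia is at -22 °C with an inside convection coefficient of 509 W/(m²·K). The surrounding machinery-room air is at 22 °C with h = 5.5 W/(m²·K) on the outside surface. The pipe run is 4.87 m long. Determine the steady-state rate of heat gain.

For a radial system each layer contributes R = ln(r_out/r_in)/(2πkL); films add R = 1/(hA).
R_inner film = 1/(h_i·2πr₁L) = 1/(509×2π×0.013×4.87) = 0.004939 K/W
R_cast iron pipe wall = ln(19.1/13)/(2π×47.5×4.87) = 2.647×10^-4 K/W
R_extruded polystyrene = ln(84.1/19.1)/(2π×0.0276×4.87) = 1.755 K/W
R_outer film = 1/(h_o·2πr_oL) = 1/(5.5×2π×0.0841×4.87) = 0.07065 K/W
R_total = 1.831 K/W
Q = ΔT/R_total = 44/1.831

Q ≈ 24 W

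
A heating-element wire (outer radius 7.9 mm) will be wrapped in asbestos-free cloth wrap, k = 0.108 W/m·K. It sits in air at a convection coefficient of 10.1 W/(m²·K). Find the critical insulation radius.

For a cylinder r_cr = k/h = 0.108/10.1
r_cr = 10.7 mm; since the bare radius (7.9 mm) is below r_cr, adding a thin layer of insulation will *increase* heat loss.

r_cr ≈ 10.7 mm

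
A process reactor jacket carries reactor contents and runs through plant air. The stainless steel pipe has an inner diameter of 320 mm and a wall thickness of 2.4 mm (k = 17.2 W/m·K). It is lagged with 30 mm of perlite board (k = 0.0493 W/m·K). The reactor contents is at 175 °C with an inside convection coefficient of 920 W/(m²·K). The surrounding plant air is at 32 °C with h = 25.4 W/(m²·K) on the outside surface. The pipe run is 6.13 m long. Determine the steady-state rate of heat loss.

Per-layer cylindrical resistances, series-summed:
R_inner film = 1/(h_i·2πr₁L) = 1/(920×2π×0.16×6.13) = 1.764×10^-4 K/W
R_stainless steel pipe wall = ln(162.4/160)/(2π×17.2×6.13) = 2.247×10^-5 K/W
R_perlite board = ln(192.4/162.4)/(2π×0.0493×6.13) = 0.08927 K/W
R_outer film = 1/(h_o·2πr_oL) = 1/(25.4×2π×0.1924×6.13) = 0.005313 K/W
R_total = 0.09478 K/W
Q = ΔT/R_total = 143/0.09478

Q ≈ 1510 W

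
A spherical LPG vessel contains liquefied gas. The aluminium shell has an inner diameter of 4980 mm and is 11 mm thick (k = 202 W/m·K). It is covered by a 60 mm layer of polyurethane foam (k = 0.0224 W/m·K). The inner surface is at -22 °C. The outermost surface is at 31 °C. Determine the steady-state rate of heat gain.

Q ≈ 1590 W

Spherical conduction: R = (1/r_in − 1/r_out)/(4πk) per layer; series-sum.
R_aluminium shell = (1/2.49 − 1/2.501)/(4π×202) = 6.959×10^-7 K/W
R_polyurethane foam = (1/2.501 − 1/2.561)/(4π×0.0224) = 0.03328 K/W
R_total = 0.03328 K/W
Q = ΔT/R_total = 53/0.03328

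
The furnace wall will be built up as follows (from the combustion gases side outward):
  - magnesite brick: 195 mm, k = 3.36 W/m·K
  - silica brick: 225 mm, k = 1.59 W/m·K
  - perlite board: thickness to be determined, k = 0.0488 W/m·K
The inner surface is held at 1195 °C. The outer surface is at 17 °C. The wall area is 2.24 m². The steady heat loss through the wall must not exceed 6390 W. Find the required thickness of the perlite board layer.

L ≈ 10.4 mm

Using the resistance-network approach (series):
R_magnesite brick = L/(kA) = 0.195/(3.36×2.24) = 0.02591 K/W
R_silica brick = L/(kA) = 0.225/(1.59×2.24) = 0.06317 K/W
Sum of the known resistances R_other = 0.08908 K/W
Required total resistance R_tot = ΔT/Q_allow = 1178/6390 = 0.1844 K/W
R_perlite board = R_tot − R_other = 0.09527 K/W
L = R·k·A = 0.09527×0.0488×2.24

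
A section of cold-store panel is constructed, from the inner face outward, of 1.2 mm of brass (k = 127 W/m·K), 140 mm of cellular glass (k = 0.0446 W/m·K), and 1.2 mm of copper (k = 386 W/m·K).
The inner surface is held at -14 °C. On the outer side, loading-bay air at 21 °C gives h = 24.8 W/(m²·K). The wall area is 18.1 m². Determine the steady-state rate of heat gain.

Using the resistance-network approach (series):
R_brass = L/(kA) = 0.0012/(127×18.1) = 5.22×10^-7 K/W
R_cellular glass = L/(kA) = 0.14/(0.0446×18.1) = 0.1734 K/W
R_copper = L/(kA) = 0.0012/(386×18.1) = 1.718×10^-7 K/W
R_outer film = 1/(h_o·A) = 1/(24.8×18.1) = 0.002228 K/W
R_total = 0.1757 K/W
Q = ΔT / R_total = 35 / 0.1757

Q ≈ 199 W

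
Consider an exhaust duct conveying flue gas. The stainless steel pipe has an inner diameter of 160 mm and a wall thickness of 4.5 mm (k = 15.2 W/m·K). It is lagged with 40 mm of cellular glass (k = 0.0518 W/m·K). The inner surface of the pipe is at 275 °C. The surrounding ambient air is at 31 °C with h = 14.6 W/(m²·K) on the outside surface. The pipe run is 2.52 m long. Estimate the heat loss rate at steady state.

For a radial system each layer contributes R = ln(r_out/r_in)/(2πkL); films add R = 1/(hA).
R_stainless steel pipe wall = ln(84.5/80)/(2π×15.2×2.52) = 2.274×10^-4 K/W
R_cellular glass = ln(124.5/84.5)/(2π×0.0518×2.52) = 0.4725 K/W
R_outer film = 1/(h_o·2πr_oL) = 1/(14.6×2π×0.1245×2.52) = 0.03475 K/W
R_total = 0.5075 K/W
Q = ΔT/R_total = 244/0.5075

Q ≈ 481 W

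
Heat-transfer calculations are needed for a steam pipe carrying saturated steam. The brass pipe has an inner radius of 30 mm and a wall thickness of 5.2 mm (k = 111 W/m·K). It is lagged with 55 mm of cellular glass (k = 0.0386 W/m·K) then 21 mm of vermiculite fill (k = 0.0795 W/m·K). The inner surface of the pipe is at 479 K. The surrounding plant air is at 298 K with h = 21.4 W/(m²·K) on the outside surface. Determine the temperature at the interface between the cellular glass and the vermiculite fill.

T ≈ 318 K

Per-layer cylindrical resistances, series-summed:
R_brass pipe wall = ln(35.2/30)/(2π×111×1) = 2.292×10^-4 K/W
R_cellular glass = ln(90.2/35.2)/(2π×0.0386×1) = 3.88 K/W
R_vermiculite fill = ln(111.2/90.2)/(2π×0.0795×1) = 0.419 K/W
R_outer film = 1/(h_o·2πr_oL) = 1/(21.4×2π×0.1112×1) = 0.06688 K/W
R_total = 4.366 K/W
Q = ΔT/R_total = 181/4.366
Q = 41.5 W/m
T_interface = T_inner − Q·ΣR(inner→interface) = 479 − 41.5×3.88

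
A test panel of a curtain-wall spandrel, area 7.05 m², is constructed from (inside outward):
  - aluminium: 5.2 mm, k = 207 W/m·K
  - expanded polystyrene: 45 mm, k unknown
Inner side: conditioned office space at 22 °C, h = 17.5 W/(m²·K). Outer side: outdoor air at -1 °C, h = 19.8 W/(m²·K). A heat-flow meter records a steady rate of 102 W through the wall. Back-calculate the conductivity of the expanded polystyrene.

k ≈ 0.0304 W/(m·K)

Using the resistance-network approach (series):
R_inner film = 1/(h_i·A) = 1/(17.5×7.05) = 0.008105 K/W
R_aluminium = L/(kA) = 0.0052/(207×7.05) = 3.563×10^-6 K/W
R_outer film = 1/(h_o·A) = 1/(19.8×7.05) = 0.007164 K/W
Sum of known resistances R_other = 0.01527 K/W
Total R = ΔT/Q = 23/102 = 0.2255 K/W
R_expanded polystyrene = R_total − R_other = 0.2102 K/W
k = L/(R·A) = 0.045/(0.2102×7.05)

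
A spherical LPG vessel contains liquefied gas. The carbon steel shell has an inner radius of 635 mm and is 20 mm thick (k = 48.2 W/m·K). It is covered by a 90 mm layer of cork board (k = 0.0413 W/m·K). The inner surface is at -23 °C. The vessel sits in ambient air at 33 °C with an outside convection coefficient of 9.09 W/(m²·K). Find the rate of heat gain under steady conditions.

Q ≈ 151 W

For a spherical shell R = (1/r₁ − 1/r₂)/(4πk); film R = 1/(h·4πr²). In series:
R_carbon steel shell = (1/0.635 − 1/0.655)/(4π×48.2) = 7.939×10^-5 K/W
R_cork board = (1/0.655 − 1/0.745)/(4π×0.0413) = 0.3554 K/W
R_outer film = 1/(h·4πr_o²) = 1/(9.09×4π×0.745²) = 0.01577 K/W
R_total = 0.3712 K/W
Q = ΔT/R_total = 56/0.3712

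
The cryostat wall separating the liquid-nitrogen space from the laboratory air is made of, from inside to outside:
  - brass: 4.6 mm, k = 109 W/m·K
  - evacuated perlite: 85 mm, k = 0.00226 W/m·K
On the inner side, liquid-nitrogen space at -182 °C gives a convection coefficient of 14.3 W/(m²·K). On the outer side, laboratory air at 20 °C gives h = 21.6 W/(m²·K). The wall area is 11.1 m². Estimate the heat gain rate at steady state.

Model the wall as resistances in series:
R_inner film = 1/(h_i·A) = 1/(14.3×11.1) = 0.0063 K/W
R_brass = L/(kA) = 0.0046/(109×11.1) = 3.802×10^-6 K/W
R_evacuated perlite = L/(kA) = 0.085/(0.00226×11.1) = 3.388 K/W
R_outer film = 1/(h_o·A) = 1/(21.6×11.1) = 0.004171 K/W
R_total = 3.399 K/W
Q = ΔT / R_total = 202 / 3.399

Q ≈ 59.4 W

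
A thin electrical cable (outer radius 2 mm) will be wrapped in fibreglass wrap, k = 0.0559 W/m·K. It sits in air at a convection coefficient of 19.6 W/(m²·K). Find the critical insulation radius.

For a cylinder r_cr = k/h = 0.0559/19.6
r_cr = 2.85 mm; since the bare radius (2 mm) is below r_cr, adding a thin layer of insulation will *increase* heat loss.

r_cr ≈ 2.85 mm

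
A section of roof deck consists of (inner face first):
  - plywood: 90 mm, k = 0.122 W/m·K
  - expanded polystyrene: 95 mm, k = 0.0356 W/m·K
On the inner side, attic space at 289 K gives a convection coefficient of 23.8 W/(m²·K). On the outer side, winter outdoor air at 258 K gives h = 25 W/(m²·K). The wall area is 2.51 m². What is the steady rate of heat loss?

Q ≈ 22.3 W

Using the resistance-network approach (series):
R_inner film = 1/(h_i·A) = 1/(23.8×2.51) = 0.01674 K/W
R_plywood = L/(kA) = 0.09/(0.122×2.51) = 0.2939 K/W
R_expanded polystyrene = L/(kA) = 0.095/(0.0356×2.51) = 1.063 K/W
R_outer film = 1/(h_o·A) = 1/(25×2.51) = 0.01594 K/W
R_total = 1.39 K/W
Q = ΔT / R_total = 31 / 1.39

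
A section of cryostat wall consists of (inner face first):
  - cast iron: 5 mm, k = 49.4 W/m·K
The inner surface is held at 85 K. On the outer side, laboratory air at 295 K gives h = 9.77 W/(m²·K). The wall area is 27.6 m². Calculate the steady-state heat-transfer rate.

Treating each layer as a thermal resistance in series:
R_cast iron = L/(kA) = 0.005/(49.4×27.6) = 3.667×10^-6 K/W
R_outer film = 1/(h_o·A) = 1/(9.77×27.6) = 0.003708 K/W
R_total = 0.003712 K/W
Q = ΔT / R_total = 210 / 0.003712

Q ≈ 56600 W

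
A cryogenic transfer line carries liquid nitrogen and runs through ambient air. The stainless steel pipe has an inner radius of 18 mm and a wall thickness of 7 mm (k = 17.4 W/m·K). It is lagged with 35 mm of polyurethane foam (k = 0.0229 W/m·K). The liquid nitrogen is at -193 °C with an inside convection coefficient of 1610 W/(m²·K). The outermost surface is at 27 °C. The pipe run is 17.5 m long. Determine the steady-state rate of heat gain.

Q ≈ 632 W

Per-layer cylindrical resistances, series-summed:
R_inner film = 1/(h_i·2πr₁L) = 1/(1610×2π×0.018×17.5) = 3.138×10^-4 K/W
R_stainless steel pipe wall = ln(25/18)/(2π×17.4×17.5) = 1.717×10^-4 K/W
R_polyurethane foam = ln(60/25)/(2π×0.0229×17.5) = 0.3477 K/W
R_total = 0.3482 K/W
Q = ΔT/R_total = 220/0.3482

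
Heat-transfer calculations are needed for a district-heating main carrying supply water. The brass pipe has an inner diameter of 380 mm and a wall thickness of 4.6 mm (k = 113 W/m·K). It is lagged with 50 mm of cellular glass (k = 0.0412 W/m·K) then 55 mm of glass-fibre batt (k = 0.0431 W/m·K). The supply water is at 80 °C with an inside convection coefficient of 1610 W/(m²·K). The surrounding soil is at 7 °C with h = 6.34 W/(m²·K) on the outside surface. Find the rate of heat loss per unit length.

q′ ≈ 42.5 W/m

For a radial system each layer contributes R = ln(r_out/r_in)/(2πkL); films add R = 1/(hA).
R_inner film = 1/(h_i·2πr₁L) = 1/(1610×2π×0.19×1) = 5.203×10^-4 K/W
R_brass pipe wall = ln(194.6/190)/(2π×113×1) = 3.369×10^-5 K/W
R_cellular glass = ln(244.6/194.6)/(2π×0.0412×1) = 0.8834 K/W
R_glass-fibre batt = ln(299.6/244.6)/(2π×0.0431×1) = 0.749 K/W
R_outer film = 1/(h_o·2πr_oL) = 1/(6.34×2π×0.2996×1) = 0.08379 K/W
R_total = 1.717 K/W
Q = ΔT/R_total = 73/1.717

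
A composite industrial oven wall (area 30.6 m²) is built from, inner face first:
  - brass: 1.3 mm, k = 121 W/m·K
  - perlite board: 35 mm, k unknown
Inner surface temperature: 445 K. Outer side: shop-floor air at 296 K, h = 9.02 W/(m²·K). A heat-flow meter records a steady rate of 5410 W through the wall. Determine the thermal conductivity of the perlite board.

Series thermal resistances:
R_brass = L/(kA) = 0.0013/(121×30.6) = 3.511×10^-7 K/W
R_outer film = 1/(h_o·A) = 1/(9.02×30.6) = 0.003623 K/W
Sum of known resistances R_other = 0.003623 K/W
Total R = ΔT/Q = 149/5410 = 0.02754 K/W
R_perlite board = R_total − R_other = 0.02392 K/W
k = L/(R·A) = 0.035/(0.02392×30.6)

k ≈ 0.0478 W/(m·K)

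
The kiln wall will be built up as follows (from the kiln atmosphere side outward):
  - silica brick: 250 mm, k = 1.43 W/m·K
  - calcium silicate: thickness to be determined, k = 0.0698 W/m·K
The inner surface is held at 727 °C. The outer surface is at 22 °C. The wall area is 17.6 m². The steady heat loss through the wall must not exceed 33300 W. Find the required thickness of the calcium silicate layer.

L ≈ 13.8 mm

Model the wall as resistances in series:
R_silica brick = L/(kA) = 0.25/(1.43×17.6) = 0.009933 K/W
Sum of the known resistances R_other = 0.009933 K/W
Required total resistance R_tot = ΔT/Q_allow = 705/33300 = 0.02117 K/W
R_calcium silicate = R_tot − R_other = 0.01124 K/W
L = R·k·A = 0.01124×0.0698×17.6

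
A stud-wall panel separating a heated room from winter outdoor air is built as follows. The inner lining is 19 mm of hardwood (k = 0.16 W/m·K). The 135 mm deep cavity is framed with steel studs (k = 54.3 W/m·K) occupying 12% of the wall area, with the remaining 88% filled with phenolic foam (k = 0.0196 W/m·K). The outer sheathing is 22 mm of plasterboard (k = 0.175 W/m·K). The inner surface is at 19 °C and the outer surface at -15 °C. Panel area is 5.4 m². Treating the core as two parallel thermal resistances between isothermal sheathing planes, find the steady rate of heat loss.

Sheathing layers in series; stud and cavity paths in parallel between them.
R_inner = 0.019/(0.16×5.4) = 0.02199 K/W
R_stud  = 0.135/(54.3×0.12×5.4) = 0.003837 K/W
R_cav   = 0.135/(0.0196×0.88×5.4) = 1.449 K/W
1/R_core = 1/R_stud + 1/R_cav → R_core = 0.003827 K/W
R_outer = 0.022/(0.175×5.4) = 0.02328 K/W
R_total = 0.0491 K/W
Q = ΔT/R_total = 34/0.0491

Q ≈ 692 W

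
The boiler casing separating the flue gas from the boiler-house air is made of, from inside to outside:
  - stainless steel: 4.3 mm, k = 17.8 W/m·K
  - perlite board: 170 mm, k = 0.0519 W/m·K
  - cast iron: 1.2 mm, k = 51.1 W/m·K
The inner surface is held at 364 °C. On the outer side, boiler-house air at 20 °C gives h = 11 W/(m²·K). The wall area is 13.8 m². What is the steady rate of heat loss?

Using the resistance-network approach (series):
R_stainless steel = L/(kA) = 0.0043/(17.8×13.8) = 1.751×10^-5 K/W
R_perlite board = L/(kA) = 0.17/(0.0519×13.8) = 0.2374 K/W
R_cast iron = L/(kA) = 0.0012/(51.1×13.8) = 1.702×10^-6 K/W
R_outer film = 1/(h_o·A) = 1/(11×13.8) = 0.006588 K/W
R_total = 0.244 K/W
Q = ΔT / R_total = 344 / 0.244

Q ≈ 1410 W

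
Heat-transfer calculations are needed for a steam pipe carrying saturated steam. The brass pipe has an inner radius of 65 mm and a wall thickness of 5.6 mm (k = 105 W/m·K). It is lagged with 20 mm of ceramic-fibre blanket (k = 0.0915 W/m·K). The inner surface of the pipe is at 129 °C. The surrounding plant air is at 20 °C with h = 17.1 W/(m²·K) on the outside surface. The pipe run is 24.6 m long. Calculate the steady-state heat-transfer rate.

For a radial system each layer contributes R = ln(r_out/r_in)/(2πkL); films add R = 1/(hA).
R_brass pipe wall = ln(70.6/65)/(2π×105×24.6) = 5.092×10^-6 K/W
R_ceramic-fibre blanket = ln(90.6/70.6)/(2π×0.0915×24.6) = 0.01764 K/W
R_outer film = 1/(h_o·2πr_oL) = 1/(17.1×2π×0.0906×24.6) = 0.004176 K/W
R_total = 0.02182 K/W
Q = ΔT/R_total = 109/0.02182

Q ≈ 5000 W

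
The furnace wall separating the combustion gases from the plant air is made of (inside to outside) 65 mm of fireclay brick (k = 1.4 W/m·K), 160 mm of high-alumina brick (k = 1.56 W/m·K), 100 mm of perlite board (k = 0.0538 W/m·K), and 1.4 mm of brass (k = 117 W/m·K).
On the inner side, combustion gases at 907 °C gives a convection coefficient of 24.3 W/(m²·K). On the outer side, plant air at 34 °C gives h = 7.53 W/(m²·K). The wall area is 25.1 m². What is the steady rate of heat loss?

Treating each layer as a thermal resistance in series:
R_inner film = 1/(h_i·A) = 1/(24.3×25.1) = 0.00164 K/W
R_fireclay brick = L/(kA) = 0.065/(1.4×25.1) = 0.00185 K/W
R_high-alumina brick = L/(kA) = 0.16/(1.56×25.1) = 0.004086 K/W
R_perlite board = L/(kA) = 0.1/(0.0538×25.1) = 0.07405 K/W
R_brass = L/(kA) = 0.0014/(117×25.1) = 4.767×10^-7 K/W
R_outer film = 1/(h_o·A) = 1/(7.53×25.1) = 0.005291 K/W
R_total = 0.08692 K/W
Q = ΔT / R_total = 873 / 0.08692

Q ≈ 10000 W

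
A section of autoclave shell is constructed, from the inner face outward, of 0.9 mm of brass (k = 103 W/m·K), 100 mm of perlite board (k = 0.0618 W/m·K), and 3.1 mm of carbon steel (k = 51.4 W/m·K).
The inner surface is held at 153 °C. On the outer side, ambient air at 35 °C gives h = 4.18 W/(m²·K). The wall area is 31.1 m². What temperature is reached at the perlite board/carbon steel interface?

T ≈ 50.2 °C

Treating each layer as a thermal resistance in series:
R_brass = L/(kA) = 0.0009/(103×31.1) = 2.81×10^-7 K/W
R_perlite board = L/(kA) = 0.1/(0.0618×31.1) = 0.05203 K/W
R_carbon steel = L/(kA) = 0.0031/(51.4×31.1) = 1.939×10^-6 K/W
R_outer film = 1/(h_o·A) = 1/(4.18×31.1) = 0.007692 K/W
R_total = 0.05972 K/W;  Q = ΔT/R_total = 118/0.05972 = 1976 W
T_interface = T_inner − Q·ΣR(inner→interface) = 153 − 1980×0.05203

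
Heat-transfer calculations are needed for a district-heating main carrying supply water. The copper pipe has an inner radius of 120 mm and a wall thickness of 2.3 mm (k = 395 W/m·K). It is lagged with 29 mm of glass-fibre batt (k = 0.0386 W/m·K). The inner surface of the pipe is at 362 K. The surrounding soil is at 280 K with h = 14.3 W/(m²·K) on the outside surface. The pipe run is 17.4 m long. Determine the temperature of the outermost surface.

Treating each annulus and film as a series resistance:
R_copper pipe wall = ln(122.3/120)/(2π×395×17.4) = 4.396×10^-7 K/W
R_glass-fibre batt = ln(151.3/122.3)/(2π×0.0386×17.4) = 0.05042 K/W
R_outer film = 1/(h_o·2πr_oL) = 1/(14.3×2π×0.1513×17.4) = 0.004228 K/W
R_total = 0.05465 K/W
Q = ΔT/R_total = 82/0.05465
Q = 1500 W
T_interface = T_inner − Q·ΣR(inner→interface) = 362 − 1500×0.05042

T ≈ 286 K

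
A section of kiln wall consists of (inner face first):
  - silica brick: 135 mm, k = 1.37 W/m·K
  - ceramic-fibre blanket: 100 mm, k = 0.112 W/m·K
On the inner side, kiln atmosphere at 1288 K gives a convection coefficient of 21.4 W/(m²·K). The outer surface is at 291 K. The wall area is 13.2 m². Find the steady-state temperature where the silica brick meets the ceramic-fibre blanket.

Model the wall as resistances in series:
R_inner film = 1/(h_i·A) = 1/(21.4×13.2) = 0.00354 K/W
R_silica brick = L/(kA) = 0.135/(1.37×13.2) = 0.007465 K/W
R_ceramic-fibre blanket = L/(kA) = 0.1/(0.112×13.2) = 0.06764 K/W
R_total = 0.07865 K/W;  Q = ΔT/R_total = 997/0.07865 = 12680 W
T_interface = T_inner − Q·ΣR(inner→interface) = 1288 − 12700×0.01101

T ≈ 1150 K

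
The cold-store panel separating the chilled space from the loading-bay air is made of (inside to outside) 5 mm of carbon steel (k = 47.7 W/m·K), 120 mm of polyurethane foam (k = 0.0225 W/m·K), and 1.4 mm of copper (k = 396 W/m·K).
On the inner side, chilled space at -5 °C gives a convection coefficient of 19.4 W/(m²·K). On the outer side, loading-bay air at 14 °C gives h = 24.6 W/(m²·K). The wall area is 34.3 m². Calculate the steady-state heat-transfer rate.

Model the wall as resistances in series:
R_inner film = 1/(h_i·A) = 1/(19.4×34.3) = 0.001503 K/W
R_carbon steel = L/(kA) = 0.005/(47.7×34.3) = 3.056×10^-6 K/W
R_polyurethane foam = L/(kA) = 0.12/(0.0225×34.3) = 0.1555 K/W
R_copper = L/(kA) = 0.0014/(396×34.3) = 1.031×10^-7 K/W
R_outer film = 1/(h_o·A) = 1/(24.6×34.3) = 0.001185 K/W
R_total = 0.1582 K/W
Q = ΔT / R_total = 19 / 0.1582

Q ≈ 120 W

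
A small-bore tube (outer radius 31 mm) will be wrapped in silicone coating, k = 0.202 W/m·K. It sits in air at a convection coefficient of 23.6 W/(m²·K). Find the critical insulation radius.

For a cylinder r_cr = k/h = 0.202/23.6
r_cr = 8.56 mm; since the bare radius (31 mm) is above r_cr, any added insulation will reduce heat loss.

r_cr ≈ 8.56 mm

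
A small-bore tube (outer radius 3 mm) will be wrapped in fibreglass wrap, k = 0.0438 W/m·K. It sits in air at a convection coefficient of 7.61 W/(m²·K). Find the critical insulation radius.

For a cylinder r_cr = k/h = 0.0438/7.61
r_cr = 5.76 mm; since the bare radius (3 mm) is below r_cr, adding a thin layer of insulation will *increase* heat loss.

r_cr ≈ 5.76 mm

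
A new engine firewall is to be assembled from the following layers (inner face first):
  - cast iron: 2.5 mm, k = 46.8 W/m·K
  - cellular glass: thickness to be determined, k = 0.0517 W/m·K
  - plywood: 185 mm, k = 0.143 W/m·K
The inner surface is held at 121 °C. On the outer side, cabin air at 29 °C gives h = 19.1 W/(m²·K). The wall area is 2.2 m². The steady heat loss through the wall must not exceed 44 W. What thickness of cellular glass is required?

Thermal resistances in series:
R_cast iron = L/(kA) = 0.0025/(46.8×2.2) = 2.428×10^-5 K/W
R_plywood = L/(kA) = 0.185/(0.143×2.2) = 0.588 K/W
R_outer film = 1/(h_o·A) = 1/(19.1×2.2) = 0.0238 K/W
Sum of the known resistances R_other = 0.6119 K/W
Required total resistance R_tot = ΔT/Q_allow = 92/44 = 2.091 K/W
R_cellular glass = R_tot − R_other = 1.479 K/W
L = R·k·A = 1.479×0.0517×2.2

L ≈ 168 mm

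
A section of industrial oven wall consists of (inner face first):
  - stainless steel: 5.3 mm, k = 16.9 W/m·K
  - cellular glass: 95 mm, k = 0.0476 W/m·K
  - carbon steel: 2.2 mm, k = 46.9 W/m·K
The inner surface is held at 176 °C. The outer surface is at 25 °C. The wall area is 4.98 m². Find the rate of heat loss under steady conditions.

Series thermal resistances:
R_stainless steel = L/(kA) = 0.0053/(16.9×4.98) = 6.297×10^-5 K/W
R_cellular glass = L/(kA) = 0.095/(0.0476×4.98) = 0.4008 K/W
R_carbon steel = L/(kA) = 0.0022/(46.9×4.98) = 9.419×10^-6 K/W
R_total = 0.4008 K/W
Q = ΔT / R_total = 151 / 0.4008

Q ≈ 377 W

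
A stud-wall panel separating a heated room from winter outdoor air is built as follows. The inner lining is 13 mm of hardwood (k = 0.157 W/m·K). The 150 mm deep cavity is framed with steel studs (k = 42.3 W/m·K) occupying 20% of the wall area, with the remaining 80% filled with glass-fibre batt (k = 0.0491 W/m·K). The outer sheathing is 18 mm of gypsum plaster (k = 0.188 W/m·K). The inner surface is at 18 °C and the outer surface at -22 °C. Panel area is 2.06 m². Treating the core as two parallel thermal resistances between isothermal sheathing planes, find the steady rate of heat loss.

Q ≈ 420 W

Sheathing layers in series; stud and cavity paths in parallel between them.
R_inner = 0.013/(0.157×2.06) = 0.0402 K/W
R_stud  = 0.15/(42.3×0.2×2.06) = 0.008607 K/W
R_cav   = 0.15/(0.0491×0.8×2.06) = 1.854 K/W
1/R_core = 1/R_stud + 1/R_cav → R_core = 0.008567 K/W
R_outer = 0.018/(0.188×2.06) = 0.04648 K/W
R_total = 0.09524 K/W
Q = ΔT/R_total = 40/0.09524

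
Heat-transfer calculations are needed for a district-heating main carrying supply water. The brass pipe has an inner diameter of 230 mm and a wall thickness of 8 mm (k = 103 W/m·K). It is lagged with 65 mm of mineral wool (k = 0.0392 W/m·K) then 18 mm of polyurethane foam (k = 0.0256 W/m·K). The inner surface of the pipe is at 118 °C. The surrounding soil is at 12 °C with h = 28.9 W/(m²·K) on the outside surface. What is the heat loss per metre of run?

q′ ≈ 45.7 W/m

Radial resistances (cylindrical: R_cond = ln(r_o/r_i)/(2πkL), R_conv = 1/(h·2πrL)):
R_brass pipe wall = ln(123/115)/(2π×103×1) = 1.039×10^-4 K/W
R_mineral wool = ln(188/123)/(2π×0.0392×1) = 1.723 K/W
R_polyurethane foam = ln(206/188)/(2π×0.0256×1) = 0.5684 K/W
R_outer film = 1/(h_o·2πr_oL) = 1/(28.9×2π×0.206×1) = 0.02673 K/W
R_total = 2.318 K/W
Q = ΔT/R_total = 106/2.318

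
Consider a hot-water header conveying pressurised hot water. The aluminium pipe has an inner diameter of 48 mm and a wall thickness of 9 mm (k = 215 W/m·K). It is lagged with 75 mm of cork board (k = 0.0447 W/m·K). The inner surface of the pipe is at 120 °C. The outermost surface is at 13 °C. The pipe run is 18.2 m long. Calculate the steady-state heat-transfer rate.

Cylindrical conduction, so R = ln(r₂/r₁)/(2πkL) per layer, in series:
R_aluminium pipe wall = ln(33/24)/(2π×215×18.2) = 1.295×10^-5 K/W
R_cork board = ln(108/33)/(2π×0.0447×18.2) = 0.2319 K/W
R_total = 0.232 K/W
Q = ΔT/R_total = 107/0.232

Q ≈ 461 W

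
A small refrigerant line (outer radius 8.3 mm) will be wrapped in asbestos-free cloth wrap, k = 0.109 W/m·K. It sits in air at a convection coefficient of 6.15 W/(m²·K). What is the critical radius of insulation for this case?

r_cr ≈ 17.7 mm

For a cylinder r_cr = k/h = 0.109/6.15
r_cr = 17.7 mm; since the bare radius (8.3 mm) is below r_cr, adding a thin layer of insulation will *increase* heat loss.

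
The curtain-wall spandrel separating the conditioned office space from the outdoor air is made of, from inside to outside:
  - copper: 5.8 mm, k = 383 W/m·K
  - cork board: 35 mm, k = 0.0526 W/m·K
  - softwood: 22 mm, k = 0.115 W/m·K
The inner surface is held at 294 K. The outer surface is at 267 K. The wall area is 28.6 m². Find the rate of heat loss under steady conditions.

Thermal resistances in series:
R_copper = L/(kA) = 0.0058/(383×28.6) = 5.295×10^-7 K/W
R_cork board = L/(kA) = 0.035/(0.0526×28.6) = 0.02327 K/W
R_softwood = L/(kA) = 0.022/(0.115×28.6) = 0.006689 K/W
R_total = 0.02996 K/W
Q = ΔT / R_total = 27 / 0.02996

Q ≈ 901 W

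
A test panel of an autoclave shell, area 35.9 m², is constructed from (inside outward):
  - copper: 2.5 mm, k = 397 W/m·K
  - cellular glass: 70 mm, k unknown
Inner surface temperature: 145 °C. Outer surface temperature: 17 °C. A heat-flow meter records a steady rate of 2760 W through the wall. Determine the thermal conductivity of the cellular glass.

Treating each layer as a thermal resistance in series:
R_copper = L/(kA) = 0.0025/(397×35.9) = 1.754×10^-7 K/W
Sum of known resistances R_other = 1.754×10^-7 K/W
Total R = ΔT/Q = 128/2760 = 0.04638 K/W
R_cellular glass = R_total − R_other = 0.04638 K/W
k = L/(R·A) = 0.07/(0.04638×35.9)

k ≈ 0.042 W/(m·K)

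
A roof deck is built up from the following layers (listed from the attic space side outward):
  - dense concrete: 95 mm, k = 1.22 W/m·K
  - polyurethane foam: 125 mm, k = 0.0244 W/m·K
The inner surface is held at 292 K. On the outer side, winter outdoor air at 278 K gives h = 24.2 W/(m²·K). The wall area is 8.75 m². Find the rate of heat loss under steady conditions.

Thermal resistances in series:
R_dense concrete = L/(kA) = 0.095/(1.22×8.75) = 0.008899 K/W
R_polyurethane foam = L/(kA) = 0.125/(0.0244×8.75) = 0.5855 K/W
R_outer film = 1/(h_o·A) = 1/(24.2×8.75) = 0.004723 K/W
R_total = 0.5991 K/W
Q = ΔT / R_total = 14 / 0.5991

Q ≈ 23.4 W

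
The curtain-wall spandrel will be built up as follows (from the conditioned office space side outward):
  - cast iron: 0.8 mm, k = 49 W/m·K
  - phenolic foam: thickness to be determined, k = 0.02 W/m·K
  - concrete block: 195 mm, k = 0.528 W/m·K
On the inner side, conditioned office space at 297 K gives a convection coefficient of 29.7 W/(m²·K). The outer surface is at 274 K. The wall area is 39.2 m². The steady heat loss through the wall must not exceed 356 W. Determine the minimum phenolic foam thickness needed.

Treating each layer as a thermal resistance in series:
R_inner film = 1/(h_i·A) = 1/(29.7×39.2) = 8.589×10^-4 K/W
R_cast iron = L/(kA) = 0.0008/(49×39.2) = 4.165×10^-7 K/W
R_concrete block = L/(kA) = 0.195/(0.528×39.2) = 0.009421 K/W
Sum of the known resistances R_other = 0.01028 K/W
Required total resistance R_tot = ΔT/Q_allow = 23/356 = 0.06461 K/W
R_phenolic foam = R_tot − R_other = 0.05433 K/W
L = R·k·A = 0.05433×0.02×39.2

L ≈ 42.6 mm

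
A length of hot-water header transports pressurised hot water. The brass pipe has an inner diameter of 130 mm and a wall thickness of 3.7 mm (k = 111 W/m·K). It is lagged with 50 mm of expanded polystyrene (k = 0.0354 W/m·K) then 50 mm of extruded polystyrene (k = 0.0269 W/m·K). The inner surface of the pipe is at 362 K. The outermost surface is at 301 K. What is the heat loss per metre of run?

q′ ≈ 13.4 W/m

Treating each annulus and film as a series resistance:
R_brass pipe wall = ln(68.7/65)/(2π×111×1) = 7.938×10^-5 K/W
R_expanded polystyrene = ln(118.7/68.7)/(2π×0.0354×1) = 2.459 K/W
R_extruded polystyrene = ln(168.7/118.7)/(2π×0.0269×1) = 2.08 K/W
R_total = 4.538 K/W
Q = ΔT/R_total = 61/4.538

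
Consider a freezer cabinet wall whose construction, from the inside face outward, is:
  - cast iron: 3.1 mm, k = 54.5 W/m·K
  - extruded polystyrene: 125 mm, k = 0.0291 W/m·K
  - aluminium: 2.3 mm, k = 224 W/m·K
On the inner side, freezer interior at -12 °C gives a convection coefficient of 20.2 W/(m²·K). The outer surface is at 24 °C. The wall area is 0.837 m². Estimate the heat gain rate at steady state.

Series thermal resistances:
R_inner film = 1/(h_i·A) = 1/(20.2×0.837) = 0.05915 K/W
R_cast iron = L/(kA) = 0.0031/(54.5×0.837) = 6.796×10^-5 K/W
R_extruded polystyrene = L/(kA) = 0.125/(0.0291×0.837) = 5.132 K/W
R_aluminium = L/(kA) = 0.0023/(224×0.837) = 1.227×10^-5 K/W
R_total = 5.191 K/W
Q = ΔT / R_total = 36 / 5.191

Q ≈ 6.93 W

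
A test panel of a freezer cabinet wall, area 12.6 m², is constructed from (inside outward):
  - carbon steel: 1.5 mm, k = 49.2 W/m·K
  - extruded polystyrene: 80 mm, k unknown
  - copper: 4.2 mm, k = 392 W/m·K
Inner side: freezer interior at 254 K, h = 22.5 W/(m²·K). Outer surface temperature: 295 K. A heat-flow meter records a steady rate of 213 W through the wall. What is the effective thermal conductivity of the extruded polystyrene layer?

Using the resistance-network approach (series):
R_inner film = 1/(h_i·A) = 1/(22.5×12.6) = 0.003527 K/W
R_carbon steel = L/(kA) = 0.0015/(49.2×12.6) = 2.42×10^-6 K/W
R_copper = L/(kA) = 0.0042/(392×12.6) = 8.503×10^-7 K/W
Sum of known resistances R_other = 0.003531 K/W
Total R = ΔT/Q = 41/213 = 0.1925 K/W
R_extruded polystyrene = R_total − R_other = 0.189 K/W
k = L/(R·A) = 0.08/(0.189×12.6)

k ≈ 0.0336 W/(m·K)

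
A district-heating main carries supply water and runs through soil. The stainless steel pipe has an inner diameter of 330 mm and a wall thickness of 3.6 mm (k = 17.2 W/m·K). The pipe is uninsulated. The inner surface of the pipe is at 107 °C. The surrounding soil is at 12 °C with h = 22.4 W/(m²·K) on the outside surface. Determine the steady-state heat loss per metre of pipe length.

Per-layer cylindrical resistances, series-summed:
R_stainless steel pipe wall = ln(168.6/165)/(2π×17.2×1) = 1.997×10^-4 K/W
R_outer film = 1/(h_o·2πr_oL) = 1/(22.4×2π×0.1686×1) = 0.04214 K/W
R_total = 0.04234 K/W
Q = ΔT/R_total = 95/0.04234

q′ ≈ 2240 W/m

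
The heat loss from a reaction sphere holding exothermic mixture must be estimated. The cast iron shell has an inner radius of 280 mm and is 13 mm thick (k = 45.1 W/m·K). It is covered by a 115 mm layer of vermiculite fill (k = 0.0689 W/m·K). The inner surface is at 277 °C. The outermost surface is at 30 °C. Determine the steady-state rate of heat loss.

Q ≈ 222 W

For a spherical shell R = (1/r₁ − 1/r₂)/(4πk); film R = 1/(h·4πr²). In series:
R_cast iron shell = (1/0.28 − 1/0.293)/(4π×45.1) = 2.796×10^-4 K/W
R_vermiculite fill = (1/0.293 − 1/0.408)/(4π×0.0689) = 1.111 K/W
R_total = 1.111 K/W
Q = ΔT/R_total = 247/1.111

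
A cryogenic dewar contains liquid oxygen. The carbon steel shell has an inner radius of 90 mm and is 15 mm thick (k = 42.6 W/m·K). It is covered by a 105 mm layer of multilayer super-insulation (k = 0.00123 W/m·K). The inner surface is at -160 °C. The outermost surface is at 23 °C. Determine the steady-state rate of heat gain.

Spherical conduction: R = (1/r_in − 1/r_out)/(4πk) per layer; series-sum.
R_carbon steel shell = (1/0.09 − 1/0.105)/(4π×42.6) = 0.002965 K/W
R_multilayer super-insulation = (1/0.105 − 1/0.21)/(4π×0.00123) = 308.1 K/W
R_total = 308.1 K/W
Q = ΔT/R_total = 183/308.1

Q ≈ 0.594 W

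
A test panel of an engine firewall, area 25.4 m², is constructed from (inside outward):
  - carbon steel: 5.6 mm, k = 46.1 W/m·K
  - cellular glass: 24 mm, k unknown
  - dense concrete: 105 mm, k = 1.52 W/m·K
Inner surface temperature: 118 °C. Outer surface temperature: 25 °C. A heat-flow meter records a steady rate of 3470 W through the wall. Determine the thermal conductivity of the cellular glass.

Treating each layer as a thermal resistance in series:
R_carbon steel = L/(kA) = 0.0056/(46.1×25.4) = 4.782×10^-6 K/W
R_dense concrete = L/(kA) = 0.105/(1.52×25.4) = 0.00272 K/W
Sum of known resistances R_other = 0.002724 K/W
Total R = ΔT/Q = 93/3470 = 0.0268 K/W
R_cellular glass = R_total − R_other = 0.02408 K/W
k = L/(R·A) = 0.024/(0.02408×25.4)

k ≈ 0.0392 W/(m·K)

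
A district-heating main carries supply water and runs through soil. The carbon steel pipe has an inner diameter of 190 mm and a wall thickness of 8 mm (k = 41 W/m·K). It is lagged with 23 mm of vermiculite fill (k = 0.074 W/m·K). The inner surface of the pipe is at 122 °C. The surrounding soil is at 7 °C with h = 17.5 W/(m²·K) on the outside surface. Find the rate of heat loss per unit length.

For a radial system each layer contributes R = ln(r_out/r_in)/(2πkL); films add R = 1/(hA).
R_carbon steel pipe wall = ln(103/95)/(2π×41×1) = 3.139×10^-4 K/W
R_vermiculite fill = ln(126/103)/(2π×0.074×1) = 0.4335 K/W
R_outer film = 1/(h_o·2πr_oL) = 1/(17.5×2π×0.126×1) = 0.07218 K/W
R_total = 0.506 K/W
Q = ΔT/R_total = 115/0.506

q′ ≈ 227 W/m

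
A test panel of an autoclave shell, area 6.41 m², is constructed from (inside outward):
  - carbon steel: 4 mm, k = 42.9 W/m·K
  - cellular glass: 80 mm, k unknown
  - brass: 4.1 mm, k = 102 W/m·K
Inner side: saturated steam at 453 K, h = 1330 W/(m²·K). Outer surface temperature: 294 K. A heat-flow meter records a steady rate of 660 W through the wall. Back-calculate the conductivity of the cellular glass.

k ≈ 0.0518 W/(m·K)

Treating each layer as a thermal resistance in series:
R_inner film = 1/(h_i·A) = 1/(1330×6.41) = 1.173×10^-4 K/W
R_carbon steel = L/(kA) = 0.004/(42.9×6.41) = 1.455×10^-5 K/W
R_brass = L/(kA) = 0.0041/(102×6.41) = 6.271×10^-6 K/W
Sum of known resistances R_other = 1.381×10^-4 K/W
Total R = ΔT/Q = 159/660 = 0.2409 K/W
R_cellular glass = R_total − R_other = 0.2408 K/W
k = L/(R·A) = 0.08/(0.2408×6.41)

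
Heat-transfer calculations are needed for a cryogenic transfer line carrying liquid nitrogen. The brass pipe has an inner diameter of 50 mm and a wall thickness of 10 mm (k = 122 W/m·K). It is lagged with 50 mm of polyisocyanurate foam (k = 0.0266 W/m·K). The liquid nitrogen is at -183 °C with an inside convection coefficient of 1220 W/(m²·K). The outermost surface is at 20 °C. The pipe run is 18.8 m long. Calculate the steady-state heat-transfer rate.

Radial resistances (cylindrical: R_cond = ln(r_o/r_i)/(2πkL), R_conv = 1/(h·2πrL)):
R_inner film = 1/(h_i·2πr₁L) = 1/(1220×2π×0.025×18.8) = 2.776×10^-4 K/W
R_brass pipe wall = ln(35/25)/(2π×122×18.8) = 2.335×10^-5 K/W
R_polyisocyanurate foam = ln(85/35)/(2π×0.0266×18.8) = 0.2824 K/W
R_total = 0.2827 K/W
Q = ΔT/R_total = 203/0.2827

Q ≈ 718 W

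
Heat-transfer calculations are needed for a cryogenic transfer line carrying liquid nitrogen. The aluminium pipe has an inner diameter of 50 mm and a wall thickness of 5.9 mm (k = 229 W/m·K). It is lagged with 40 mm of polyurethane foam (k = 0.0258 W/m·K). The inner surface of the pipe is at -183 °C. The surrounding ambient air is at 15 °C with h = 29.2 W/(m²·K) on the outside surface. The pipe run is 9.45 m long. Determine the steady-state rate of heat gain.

Radial resistances (cylindrical: R_cond = ln(r_o/r_i)/(2πkL), R_conv = 1/(h·2πrL)):
R_aluminium pipe wall = ln(30.9/25)/(2π×229×9.45) = 1.558×10^-5 K/W
R_polyurethane foam = ln(70.9/30.9)/(2π×0.0258×9.45) = 0.5421 K/W
R_outer film = 1/(h_o·2πr_oL) = 1/(29.2×2π×0.0709×9.45) = 0.008135 K/W
R_total = 0.5503 K/W
Q = ΔT/R_total = 198/0.5503

Q ≈ 360 W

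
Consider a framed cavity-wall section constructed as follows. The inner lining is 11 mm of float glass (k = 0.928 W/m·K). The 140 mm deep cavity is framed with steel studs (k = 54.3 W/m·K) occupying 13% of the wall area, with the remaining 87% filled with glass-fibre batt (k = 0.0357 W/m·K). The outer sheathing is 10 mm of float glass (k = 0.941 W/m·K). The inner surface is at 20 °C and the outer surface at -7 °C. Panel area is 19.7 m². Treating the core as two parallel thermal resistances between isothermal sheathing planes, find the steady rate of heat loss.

Sheathing layers in series; stud and cavity paths in parallel between them.
R_inner = 0.011/(0.928×19.7) = 6.017×10^-4 K/W
R_stud  = 0.14/(54.3×0.13×19.7) = 0.001007 K/W
R_cav   = 0.14/(0.0357×0.87×19.7) = 0.2288 K/W
1/R_core = 1/R_stud + 1/R_cav → R_core = 0.001002 K/W
R_outer = 0.01/(0.941×19.7) = 5.394×10^-4 K/W
R_total = 0.002143 K/W
Q = ΔT/R_total = 27/0.002143

Q ≈ 12600 W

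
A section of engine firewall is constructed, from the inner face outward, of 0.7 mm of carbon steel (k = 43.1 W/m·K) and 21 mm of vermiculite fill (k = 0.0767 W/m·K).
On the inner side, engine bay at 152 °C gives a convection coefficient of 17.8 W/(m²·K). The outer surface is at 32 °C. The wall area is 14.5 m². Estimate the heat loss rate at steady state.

Thermal resistances in series:
R_inner film = 1/(h_i·A) = 1/(17.8×14.5) = 0.003874 K/W
R_carbon steel = L/(kA) = 0.0007/(43.1×14.5) = 1.12×10^-6 K/W
R_vermiculite fill = L/(kA) = 0.021/(0.0767×14.5) = 0.01888 K/W
R_total = 0.02276 K/W
Q = ΔT / R_total = 120 / 0.02276

Q ≈ 5270 W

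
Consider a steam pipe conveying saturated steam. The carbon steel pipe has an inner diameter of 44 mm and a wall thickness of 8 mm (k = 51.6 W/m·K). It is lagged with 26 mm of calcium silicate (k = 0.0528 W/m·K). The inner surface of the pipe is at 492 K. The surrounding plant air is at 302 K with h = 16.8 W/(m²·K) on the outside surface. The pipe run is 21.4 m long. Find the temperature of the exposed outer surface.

T ≈ 318 K

Treating each annulus and film as a series resistance:
R_carbon steel pipe wall = ln(30/22)/(2π×51.6×21.4) = 4.47×10^-5 K/W
R_calcium silicate = ln(56/30)/(2π×0.0528×21.4) = 0.08792 K/W
R_outer film = 1/(h_o·2πr_oL) = 1/(16.8×2π×0.056×21.4) = 0.007905 K/W
R_total = 0.09587 K/W
Q = ΔT/R_total = 190/0.09587
Q = 1980 W
T_interface = T_inner − Q·ΣR(inner→interface) = 492 − 1980×0.08796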